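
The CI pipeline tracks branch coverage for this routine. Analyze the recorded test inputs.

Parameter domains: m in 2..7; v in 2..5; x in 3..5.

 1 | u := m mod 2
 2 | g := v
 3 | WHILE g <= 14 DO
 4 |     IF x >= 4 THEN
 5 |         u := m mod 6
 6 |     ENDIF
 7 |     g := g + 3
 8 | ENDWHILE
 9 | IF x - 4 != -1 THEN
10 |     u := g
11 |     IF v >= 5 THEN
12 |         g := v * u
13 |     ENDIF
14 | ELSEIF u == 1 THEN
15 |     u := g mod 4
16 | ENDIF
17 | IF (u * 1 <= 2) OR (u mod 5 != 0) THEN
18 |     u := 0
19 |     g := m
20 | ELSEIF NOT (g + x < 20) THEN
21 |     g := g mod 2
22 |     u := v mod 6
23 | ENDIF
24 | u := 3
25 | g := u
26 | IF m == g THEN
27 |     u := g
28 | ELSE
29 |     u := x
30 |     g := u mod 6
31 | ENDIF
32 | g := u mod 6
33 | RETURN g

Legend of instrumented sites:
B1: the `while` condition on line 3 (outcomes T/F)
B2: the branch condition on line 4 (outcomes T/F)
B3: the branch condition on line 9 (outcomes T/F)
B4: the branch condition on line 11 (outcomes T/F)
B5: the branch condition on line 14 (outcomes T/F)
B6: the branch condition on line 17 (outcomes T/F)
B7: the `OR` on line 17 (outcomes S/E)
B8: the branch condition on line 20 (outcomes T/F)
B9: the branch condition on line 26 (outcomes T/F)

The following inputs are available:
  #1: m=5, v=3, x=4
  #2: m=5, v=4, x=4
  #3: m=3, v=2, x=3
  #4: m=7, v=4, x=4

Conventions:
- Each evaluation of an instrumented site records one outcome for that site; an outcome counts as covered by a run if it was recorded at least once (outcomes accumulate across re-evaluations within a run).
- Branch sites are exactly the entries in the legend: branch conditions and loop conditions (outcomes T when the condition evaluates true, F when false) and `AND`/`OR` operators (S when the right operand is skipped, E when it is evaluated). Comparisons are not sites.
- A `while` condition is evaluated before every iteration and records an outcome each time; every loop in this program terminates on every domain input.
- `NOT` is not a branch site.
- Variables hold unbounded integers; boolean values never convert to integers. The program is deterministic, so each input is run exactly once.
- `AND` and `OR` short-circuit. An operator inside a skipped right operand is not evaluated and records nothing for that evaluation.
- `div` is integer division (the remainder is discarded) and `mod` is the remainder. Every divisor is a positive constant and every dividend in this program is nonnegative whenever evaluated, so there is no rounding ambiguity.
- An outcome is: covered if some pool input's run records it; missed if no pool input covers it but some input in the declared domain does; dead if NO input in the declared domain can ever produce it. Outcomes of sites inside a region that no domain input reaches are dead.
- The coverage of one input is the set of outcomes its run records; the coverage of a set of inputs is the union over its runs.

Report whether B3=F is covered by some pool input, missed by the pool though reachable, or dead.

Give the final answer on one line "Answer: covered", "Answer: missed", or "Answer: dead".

B3=F is recorded by pool input(s) 3 -> covered

Answer: covered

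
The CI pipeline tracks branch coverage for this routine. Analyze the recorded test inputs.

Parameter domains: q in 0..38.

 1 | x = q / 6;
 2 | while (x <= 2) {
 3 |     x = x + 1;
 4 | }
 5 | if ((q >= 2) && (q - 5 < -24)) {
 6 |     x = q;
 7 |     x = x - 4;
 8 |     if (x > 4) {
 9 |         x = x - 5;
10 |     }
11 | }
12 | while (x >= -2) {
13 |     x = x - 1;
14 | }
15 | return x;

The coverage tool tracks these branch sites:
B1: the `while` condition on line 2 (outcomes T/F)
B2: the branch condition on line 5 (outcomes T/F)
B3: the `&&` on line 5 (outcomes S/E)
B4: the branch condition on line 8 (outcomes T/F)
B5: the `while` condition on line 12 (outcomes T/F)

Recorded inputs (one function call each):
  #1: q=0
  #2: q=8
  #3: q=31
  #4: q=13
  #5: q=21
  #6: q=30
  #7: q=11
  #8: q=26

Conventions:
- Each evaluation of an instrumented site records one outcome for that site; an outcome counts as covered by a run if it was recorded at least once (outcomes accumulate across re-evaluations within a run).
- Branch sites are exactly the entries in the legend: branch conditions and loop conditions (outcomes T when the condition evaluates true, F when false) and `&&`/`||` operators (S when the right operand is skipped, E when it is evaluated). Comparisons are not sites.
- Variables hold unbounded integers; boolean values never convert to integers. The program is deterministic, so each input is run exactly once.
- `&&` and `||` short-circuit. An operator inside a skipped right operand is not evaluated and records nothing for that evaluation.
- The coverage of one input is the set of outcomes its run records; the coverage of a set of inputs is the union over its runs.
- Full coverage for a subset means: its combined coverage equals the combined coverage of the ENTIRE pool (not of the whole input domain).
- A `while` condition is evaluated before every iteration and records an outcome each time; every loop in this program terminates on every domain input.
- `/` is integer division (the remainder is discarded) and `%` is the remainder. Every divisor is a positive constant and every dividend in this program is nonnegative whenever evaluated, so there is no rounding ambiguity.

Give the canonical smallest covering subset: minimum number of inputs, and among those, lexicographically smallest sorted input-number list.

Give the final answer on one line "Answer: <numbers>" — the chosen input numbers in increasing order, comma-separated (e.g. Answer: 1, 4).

test 1 (q=0) fires B1->T, B1->T, B1->T, B1->F, B3->S, B2->F, B5->T, B5->T, B5->T, B5->T, B5->T, B5->T, B5->F; hits B1=T, B1=F, B2=F, B3=S, B5=T, B5=F
test 2 (q=8) fires B1->T, B1->T, B1->F, B3->E, B2->F, B5->T, B5->T, B5->T, B5->T, B5->T, B5->T, B5->F; hits B1=T, B1=F, B2=F, B3=E, B5=T, B5=F
test 3 (q=31) fires B1->F, B3->E, B2->F, B5->T, B5->T, B5->T, B5->T, B5->T, B5->T, B5->T, B5->T, B5->F; hits B1=F, B2=F, B3=E, B5=T, B5=F
test 4 (q=13) fires B1->T, B1->F, B3->E, B2->F, B5->T, B5->T, B5->T, B5->T, B5->T, B5->T, B5->F; hits B1=T, B1=F, B2=F, B3=E, B5=T, B5=F
test 5 (q=21) fires B1->F, B3->E, B2->F, B5->T, B5->T, B5->T, B5->T, B5->T, B5->T, B5->F; hits B1=F, B2=F, B3=E, B5=T, B5=F
test 6 (q=30) fires B1->F, B3->E, B2->F, B5->T, B5->T, B5->T, B5->T, B5->T, B5->T, B5->T, B5->T, B5->F; hits B1=F, B2=F, B3=E, B5=T, B5=F
test 7 (q=11) fires B1->T, B1->T, B1->F, B3->E, B2->F, B5->T, B5->T, B5->T, B5->T, B5->T, B5->T, B5->F; hits B1=T, B1=F, B2=F, B3=E, B5=T, B5=F
test 8 (q=26) fires B1->F, B3->E, B2->F, B5->T, B5->T, B5->T, B5->T, B5->T, B5->T, B5->T, B5->F; hits B1=F, B2=F, B3=E, B5=T, B5=F
together the pool reaches 7 outcomes: B1=T, B1=F, B2=F, B3=S, B3=E, B5=T, B5=F
size 1 is not enough: best union over all size-1 subsets is 6/7
inputs {1, 2} (size 2) cover everything; no size-2 subset with a lexicographically smaller index list covers all 7

Answer: 1, 2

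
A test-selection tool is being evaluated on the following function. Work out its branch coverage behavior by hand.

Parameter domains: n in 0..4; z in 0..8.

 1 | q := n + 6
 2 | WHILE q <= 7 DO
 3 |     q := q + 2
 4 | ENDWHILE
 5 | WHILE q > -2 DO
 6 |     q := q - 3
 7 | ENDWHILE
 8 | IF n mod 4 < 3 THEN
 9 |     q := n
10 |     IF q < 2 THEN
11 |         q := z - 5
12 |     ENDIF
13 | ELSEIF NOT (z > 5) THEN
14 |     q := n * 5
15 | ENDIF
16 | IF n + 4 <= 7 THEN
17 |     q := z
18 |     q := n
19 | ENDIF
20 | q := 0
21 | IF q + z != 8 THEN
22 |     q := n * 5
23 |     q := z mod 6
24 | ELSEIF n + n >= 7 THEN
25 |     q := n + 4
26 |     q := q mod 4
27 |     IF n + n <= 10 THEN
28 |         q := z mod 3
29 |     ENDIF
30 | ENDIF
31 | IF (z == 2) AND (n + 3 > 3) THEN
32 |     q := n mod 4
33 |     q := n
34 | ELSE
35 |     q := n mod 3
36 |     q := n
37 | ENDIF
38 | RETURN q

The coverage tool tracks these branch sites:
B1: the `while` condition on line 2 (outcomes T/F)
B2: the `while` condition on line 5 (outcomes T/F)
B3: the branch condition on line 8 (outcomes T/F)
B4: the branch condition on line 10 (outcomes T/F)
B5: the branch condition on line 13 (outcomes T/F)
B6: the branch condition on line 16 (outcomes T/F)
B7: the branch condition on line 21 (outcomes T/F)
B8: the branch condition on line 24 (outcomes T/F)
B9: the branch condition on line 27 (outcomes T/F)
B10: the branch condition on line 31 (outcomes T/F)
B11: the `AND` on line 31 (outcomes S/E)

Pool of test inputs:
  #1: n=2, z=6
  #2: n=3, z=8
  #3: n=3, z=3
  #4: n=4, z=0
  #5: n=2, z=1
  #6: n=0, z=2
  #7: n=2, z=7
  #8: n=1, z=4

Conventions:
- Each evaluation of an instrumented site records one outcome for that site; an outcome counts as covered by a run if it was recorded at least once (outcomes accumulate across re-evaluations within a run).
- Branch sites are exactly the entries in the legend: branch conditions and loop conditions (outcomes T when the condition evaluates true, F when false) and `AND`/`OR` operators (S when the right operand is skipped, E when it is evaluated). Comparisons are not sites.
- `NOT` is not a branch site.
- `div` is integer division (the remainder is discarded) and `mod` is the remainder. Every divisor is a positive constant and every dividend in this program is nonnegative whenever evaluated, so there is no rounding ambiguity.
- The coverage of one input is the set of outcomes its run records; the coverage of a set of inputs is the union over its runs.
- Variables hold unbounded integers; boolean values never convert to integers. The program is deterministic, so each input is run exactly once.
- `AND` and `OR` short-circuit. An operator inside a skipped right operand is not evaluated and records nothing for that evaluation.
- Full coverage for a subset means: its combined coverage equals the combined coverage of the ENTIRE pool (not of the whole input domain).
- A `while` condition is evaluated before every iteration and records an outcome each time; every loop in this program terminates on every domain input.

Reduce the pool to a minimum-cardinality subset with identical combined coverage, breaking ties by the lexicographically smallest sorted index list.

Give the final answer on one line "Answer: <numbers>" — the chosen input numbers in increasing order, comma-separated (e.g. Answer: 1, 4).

run #1 (n=2, z=6) runs B1->F, B2->T, B2->T, B2->T, B2->T, B2->F, B3->T, B4->F, B6->T, B7->T, B11->S, B10->F; records B1=F, B2=T, B2=F, B3=T, B4=F, B6=T, B7=T, B10=F, B11=S
run #2 (n=3, z=8) runs B1->F, B2->T, B2->T, B2->T, B2->T, B2->F, B3->F, B5->F, B6->T, B7->F, B8->F, B11->S, B10->F; records B1=F, B2=T, B2=F, B3=F, B5=F, B6=T, B7=F, B8=F, B10=F, B11=S
run #3 (n=3, z=3) runs B1->F, B2->T, B2->T, B2->T, B2->T, B2->F, B3->F, B5->T, B6->T, B7->T, B11->S, B10->F; records B1=F, B2=T, B2=F, B3=F, B5=T, B6=T, B7=T, B10=F, B11=S
run #4 (n=4, z=0) runs B1->F, B2->T, B2->T, B2->T, B2->T, B2->F, B3->T, B4->F, B6->F, B7->T, B11->S, B10->F; records B1=F, B2=T, B2=F, B3=T, B4=F, B6=F, B7=T, B10=F, B11=S
run #5 (n=2, z=1) runs B1->F, B2->T, B2->T, B2->T, B2->T, B2->F, B3->T, B4->F, B6->T, B7->T, B11->S, B10->F; records B1=F, B2=T, B2=F, B3=T, B4=F, B6=T, B7=T, B10=F, B11=S
run #6 (n=0, z=2) runs B1->T, B1->F, B2->T, B2->T, B2->T, B2->T, B2->F, B3->T, B4->T, B6->T, B7->T, B11->E, B10->F; records B1=T, B1=F, B2=T, B2=F, B3=T, B4=T, B6=T, B7=T, B10=F, B11=E
run #7 (n=2, z=7) runs B1->F, B2->T, B2->T, B2->T, B2->T, B2->F, B3->T, B4->F, B6->T, B7->T, B11->S, B10->F; records B1=F, B2=T, B2=F, B3=T, B4=F, B6=T, B7=T, B10=F, B11=S
run #8 (n=1, z=4) runs B1->T, B1->F, B2->T, B2->T, B2->T, B2->T, B2->F, B3->T, B4->T, B6->T, B7->T, B11->S, B10->F; records B1=T, B1=F, B2=T, B2=F, B3=T, B4=T, B6=T, B7=T, B10=F, B11=S
together the pool reaches 18 outcomes: B1=T, B1=F, B2=T, B2=F, B3=T, B3=F, B4=T, B4=F, B5=T, B5=F, B6=T, B6=F, B7=T, B7=F, B8=F, B10=F, B11=S, B11=E
size 1 is not enough: best union over all size-1 subsets is 10/18
size 2 is not enough: best union over all size-2 subsets is 15/18
size 3 is not enough: best union over all size-3 subsets is 17/18
at size 4, {2, 3, 4, 6} reaches all 18 outcomes; every lexicographically earlier size-4 subset fails

Answer: 2, 3, 4, 6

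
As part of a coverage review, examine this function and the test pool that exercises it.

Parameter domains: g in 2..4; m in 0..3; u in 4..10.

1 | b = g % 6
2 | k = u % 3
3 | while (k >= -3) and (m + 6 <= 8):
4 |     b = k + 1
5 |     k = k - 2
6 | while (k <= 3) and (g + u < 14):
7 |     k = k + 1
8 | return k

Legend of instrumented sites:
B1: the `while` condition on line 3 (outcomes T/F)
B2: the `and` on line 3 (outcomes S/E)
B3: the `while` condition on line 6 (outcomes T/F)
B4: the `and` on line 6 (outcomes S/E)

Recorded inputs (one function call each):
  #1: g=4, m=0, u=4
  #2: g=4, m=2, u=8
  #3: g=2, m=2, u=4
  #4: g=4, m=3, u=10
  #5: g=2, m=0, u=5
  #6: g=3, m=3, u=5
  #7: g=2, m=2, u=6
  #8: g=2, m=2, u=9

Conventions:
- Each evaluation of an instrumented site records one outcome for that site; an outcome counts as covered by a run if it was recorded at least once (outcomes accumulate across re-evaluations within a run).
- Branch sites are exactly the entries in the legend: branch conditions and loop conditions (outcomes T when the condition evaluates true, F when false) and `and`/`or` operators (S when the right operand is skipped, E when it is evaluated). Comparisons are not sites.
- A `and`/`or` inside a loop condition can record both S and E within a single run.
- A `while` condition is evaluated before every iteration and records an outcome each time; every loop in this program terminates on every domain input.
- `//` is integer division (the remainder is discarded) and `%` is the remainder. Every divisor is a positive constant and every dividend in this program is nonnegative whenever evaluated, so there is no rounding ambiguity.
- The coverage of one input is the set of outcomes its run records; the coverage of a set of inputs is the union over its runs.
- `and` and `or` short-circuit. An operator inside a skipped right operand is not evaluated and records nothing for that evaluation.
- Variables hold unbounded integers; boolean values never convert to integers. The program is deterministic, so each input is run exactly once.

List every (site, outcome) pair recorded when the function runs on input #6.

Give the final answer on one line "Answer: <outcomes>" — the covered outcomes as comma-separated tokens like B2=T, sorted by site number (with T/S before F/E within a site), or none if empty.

Tracing the run of input #6 (g=3, m=3, u=5):
  B2->E, B1->F, B4->E, B3->T, B4->E, B3->T, B4->S, B3->F
deduplicating events, the covered set is: B1=F, B2=E, B3=T, B3=F, B4=S, B4=E

Answer: B1=F, B2=E, B3=T, B3=F, B4=S, B4=E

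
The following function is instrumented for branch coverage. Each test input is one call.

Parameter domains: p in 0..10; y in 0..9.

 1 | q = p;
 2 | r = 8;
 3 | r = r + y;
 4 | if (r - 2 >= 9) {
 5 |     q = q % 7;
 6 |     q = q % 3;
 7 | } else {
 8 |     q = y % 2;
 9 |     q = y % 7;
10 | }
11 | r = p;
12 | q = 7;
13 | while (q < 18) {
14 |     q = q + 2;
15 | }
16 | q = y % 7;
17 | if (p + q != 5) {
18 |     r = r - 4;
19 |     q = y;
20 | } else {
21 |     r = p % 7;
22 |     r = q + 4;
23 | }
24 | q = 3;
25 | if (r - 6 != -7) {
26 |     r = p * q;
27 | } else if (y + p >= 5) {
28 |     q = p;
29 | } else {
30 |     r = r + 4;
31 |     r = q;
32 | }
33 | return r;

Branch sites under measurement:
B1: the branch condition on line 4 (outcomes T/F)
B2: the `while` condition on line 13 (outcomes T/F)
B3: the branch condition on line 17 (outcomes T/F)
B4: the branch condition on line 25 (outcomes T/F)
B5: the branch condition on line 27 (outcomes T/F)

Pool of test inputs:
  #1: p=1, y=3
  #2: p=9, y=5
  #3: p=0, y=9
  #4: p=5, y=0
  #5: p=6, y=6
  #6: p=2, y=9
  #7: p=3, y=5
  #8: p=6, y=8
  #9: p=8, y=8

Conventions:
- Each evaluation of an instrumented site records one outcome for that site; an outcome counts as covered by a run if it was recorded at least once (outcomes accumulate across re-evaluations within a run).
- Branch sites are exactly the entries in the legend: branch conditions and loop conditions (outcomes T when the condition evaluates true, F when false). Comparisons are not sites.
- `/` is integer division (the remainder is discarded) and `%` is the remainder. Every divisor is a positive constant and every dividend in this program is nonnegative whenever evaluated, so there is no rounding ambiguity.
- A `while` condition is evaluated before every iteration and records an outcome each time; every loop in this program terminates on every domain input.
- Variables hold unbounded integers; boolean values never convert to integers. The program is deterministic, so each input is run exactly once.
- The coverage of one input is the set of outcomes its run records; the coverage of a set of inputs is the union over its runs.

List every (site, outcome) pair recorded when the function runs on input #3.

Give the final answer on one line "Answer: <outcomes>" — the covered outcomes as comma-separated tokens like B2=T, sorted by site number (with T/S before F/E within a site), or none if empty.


Simulating input #3 (p=0, y=9) step by step:
  B1->T, B2->T, B2->T, B2->T, B2->T, B2->T, B2->T, B2->F, B3->T, B4->T
distinct outcomes covered: B1=T, B2=T, B2=F, B3=T, B4=T
Answer: B1=T, B2=T, B2=F, B3=T, B4=T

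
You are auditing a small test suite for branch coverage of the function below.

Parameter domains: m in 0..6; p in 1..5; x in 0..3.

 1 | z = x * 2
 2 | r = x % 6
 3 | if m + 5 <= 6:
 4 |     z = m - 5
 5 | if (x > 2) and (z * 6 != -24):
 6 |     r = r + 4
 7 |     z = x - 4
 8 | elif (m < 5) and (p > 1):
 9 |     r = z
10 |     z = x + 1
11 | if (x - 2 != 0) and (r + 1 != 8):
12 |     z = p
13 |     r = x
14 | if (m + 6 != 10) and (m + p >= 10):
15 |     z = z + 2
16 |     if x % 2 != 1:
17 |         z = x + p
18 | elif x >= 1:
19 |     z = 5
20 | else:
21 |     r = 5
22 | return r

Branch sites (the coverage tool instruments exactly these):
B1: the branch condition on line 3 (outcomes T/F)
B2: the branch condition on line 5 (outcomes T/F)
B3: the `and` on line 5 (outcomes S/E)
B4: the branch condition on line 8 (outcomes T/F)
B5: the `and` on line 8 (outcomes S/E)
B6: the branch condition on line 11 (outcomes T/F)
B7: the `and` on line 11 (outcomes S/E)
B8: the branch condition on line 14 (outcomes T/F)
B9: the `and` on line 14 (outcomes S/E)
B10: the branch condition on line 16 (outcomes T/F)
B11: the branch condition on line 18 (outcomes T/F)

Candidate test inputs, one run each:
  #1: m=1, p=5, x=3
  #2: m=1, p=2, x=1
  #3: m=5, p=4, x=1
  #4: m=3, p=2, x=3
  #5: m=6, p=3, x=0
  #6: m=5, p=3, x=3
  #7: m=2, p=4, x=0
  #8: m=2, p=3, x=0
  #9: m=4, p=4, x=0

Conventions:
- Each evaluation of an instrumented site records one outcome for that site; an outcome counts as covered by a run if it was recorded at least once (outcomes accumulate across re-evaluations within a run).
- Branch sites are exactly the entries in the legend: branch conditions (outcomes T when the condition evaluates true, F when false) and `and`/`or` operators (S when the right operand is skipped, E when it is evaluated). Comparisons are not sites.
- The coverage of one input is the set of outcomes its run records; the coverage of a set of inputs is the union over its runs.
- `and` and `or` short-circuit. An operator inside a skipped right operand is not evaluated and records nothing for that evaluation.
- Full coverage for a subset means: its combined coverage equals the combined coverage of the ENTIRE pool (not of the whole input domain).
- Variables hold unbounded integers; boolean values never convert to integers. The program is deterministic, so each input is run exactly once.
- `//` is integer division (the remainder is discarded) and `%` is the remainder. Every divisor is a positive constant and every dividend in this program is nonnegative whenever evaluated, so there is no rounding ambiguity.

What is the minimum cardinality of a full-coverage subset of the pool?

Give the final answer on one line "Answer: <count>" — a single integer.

input #1, m=1, p=5, x=3: events B1->T, B3->E, B2->F, B5->E, B4->T, B7->E, B6->T, B9->E, B8->F, B11->T; outcomes B1=T, B2=F, B3=E, B4=T, B5=E, B6=T, B7=E, B8=F, B9=E, B11=T
input #2, m=1, p=2, x=1: events B1->T, B3->S, B2->F, B5->E, B4->T, B7->E, B6->T, B9->E, B8->F, B11->T; outcomes B1=T, B2=F, B3=S, B4=T, B5=E, B6=T, B7=E, B8=F, B9=E, B11=T
input #3, m=5, p=4, x=1: events B1->F, B3->S, B2->F, B5->S, B4->F, B7->E, B6->T, B9->E, B8->F, B11->T; outcomes B1=F, B2=F, B3=S, B4=F, B5=S, B6=T, B7=E, B8=F, B9=E, B11=T
input #4, m=3, p=2, x=3: events B1->F, B3->E, B2->T, B7->E, B6->F, B9->E, B8->F, B11->T; outcomes B1=F, B2=T, B3=E, B6=F, B7=E, B8=F, B9=E, B11=T
input #5, m=6, p=3, x=0: events B1->F, B3->S, B2->F, B5->S, B4->F, B7->E, B6->T, B9->E, B8->F, B11->F; outcomes B1=F, B2=F, B3=S, B4=F, B5=S, B6=T, B7=E, B8=F, B9=E, B11=F
input #6, m=5, p=3, x=3: events B1->F, B3->E, B2->T, B7->E, B6->F, B9->E, B8->F, B11->T; outcomes B1=F, B2=T, B3=E, B6=F, B7=E, B8=F, B9=E, B11=T
input #7, m=2, p=4, x=0: events B1->F, B3->S, B2->F, B5->E, B4->T, B7->E, B6->T, B9->E, B8->F, B11->F; outcomes B1=F, B2=F, B3=S, B4=T, B5=E, B6=T, B7=E, B8=F, B9=E, B11=F
input #8, m=2, p=3, x=0: events B1->F, B3->S, B2->F, B5->E, B4->T, B7->E, B6->T, B9->E, B8->F, B11->F; outcomes B1=F, B2=F, B3=S, B4=T, B5=E, B6=T, B7=E, B8=F, B9=E, B11=F
input #9, m=4, p=4, x=0: events B1->F, B3->S, B2->F, B5->E, B4->T, B7->E, B6->T, B9->S, B8->F, B11->F; outcomes B1=F, B2=F, B3=S, B4=T, B5=E, B6=T, B7=E, B8=F, B9=S, B11=F
union over all inputs: B1=T, B1=F, B2=T, B2=F, B3=S, B3=E, B4=T, B4=F, B5=S, B5=E, B6=T, B6=F, B7=E, B8=F, B9=S, B9=E, B11=T, B11=F (18 outcomes)
checked all size-1 subsets: none covers 18 outcomes (max 10/18)
checked all size-2 subsets: none covers 18 outcomes (max 15/18)
checked all size-3 subsets: none covers 18 outcomes (max 17/18)
at size 4, {1, 3, 4, 9} reaches all 18 outcomes; every lexicographically earlier size-4 subset fails

Answer: 4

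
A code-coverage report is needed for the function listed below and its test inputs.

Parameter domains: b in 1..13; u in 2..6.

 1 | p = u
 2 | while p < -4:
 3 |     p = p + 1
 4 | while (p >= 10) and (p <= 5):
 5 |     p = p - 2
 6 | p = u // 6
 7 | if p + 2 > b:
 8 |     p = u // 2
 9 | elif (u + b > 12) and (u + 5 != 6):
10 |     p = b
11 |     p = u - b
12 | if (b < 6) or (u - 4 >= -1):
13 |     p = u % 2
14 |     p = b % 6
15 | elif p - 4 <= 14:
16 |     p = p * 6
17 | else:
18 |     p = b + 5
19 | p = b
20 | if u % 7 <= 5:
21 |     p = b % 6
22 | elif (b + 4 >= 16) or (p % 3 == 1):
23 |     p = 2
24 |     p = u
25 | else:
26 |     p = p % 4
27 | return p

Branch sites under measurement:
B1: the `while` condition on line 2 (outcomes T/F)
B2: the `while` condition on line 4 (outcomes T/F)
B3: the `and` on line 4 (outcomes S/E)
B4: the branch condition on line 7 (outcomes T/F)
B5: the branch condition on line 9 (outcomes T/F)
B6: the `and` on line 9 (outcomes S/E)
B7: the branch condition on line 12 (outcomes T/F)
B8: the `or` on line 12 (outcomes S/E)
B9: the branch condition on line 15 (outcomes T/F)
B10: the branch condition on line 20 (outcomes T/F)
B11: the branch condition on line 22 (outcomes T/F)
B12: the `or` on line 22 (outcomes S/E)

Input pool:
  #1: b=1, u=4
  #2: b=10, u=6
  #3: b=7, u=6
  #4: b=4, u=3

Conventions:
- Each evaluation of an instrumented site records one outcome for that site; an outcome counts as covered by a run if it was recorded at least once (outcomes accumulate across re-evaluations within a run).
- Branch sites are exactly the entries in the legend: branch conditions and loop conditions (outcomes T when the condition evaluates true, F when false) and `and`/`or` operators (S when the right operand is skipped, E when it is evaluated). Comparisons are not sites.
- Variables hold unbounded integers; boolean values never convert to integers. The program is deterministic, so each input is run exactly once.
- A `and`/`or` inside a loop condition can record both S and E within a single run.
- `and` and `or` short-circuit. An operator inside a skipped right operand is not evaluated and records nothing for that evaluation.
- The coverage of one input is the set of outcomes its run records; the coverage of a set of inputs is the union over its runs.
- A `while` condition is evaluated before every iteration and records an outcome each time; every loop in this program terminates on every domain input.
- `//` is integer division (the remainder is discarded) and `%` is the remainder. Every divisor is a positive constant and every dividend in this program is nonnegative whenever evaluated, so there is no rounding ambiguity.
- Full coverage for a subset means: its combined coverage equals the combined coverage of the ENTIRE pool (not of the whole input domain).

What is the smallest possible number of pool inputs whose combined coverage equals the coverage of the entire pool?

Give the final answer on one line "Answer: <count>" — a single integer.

test 1 (b=1, u=4) fires B1->F, B3->S, B2->F, B4->T, B8->S, B7->T, B10->T; hits B1=F, B2=F, B3=S, B4=T, B7=T, B8=S, B10=T
test 2 (b=10, u=6) fires B1->F, B3->S, B2->F, B4->F, B6->E, B5->T, B8->E, B7->T, B10->F, B12->E, B11->T; hits B1=F, B2=F, B3=S, B4=F, B5=T, B6=E, B7=T, B8=E, B10=F, B11=T, B12=E
test 3 (b=7, u=6) fires B1->F, B3->S, B2->F, B4->F, B6->E, B5->T, B8->E, B7->T, B10->F, B12->E, B11->T; hits B1=F, B2=F, B3=S, B4=F, B5=T, B6=E, B7=T, B8=E, B10=F, B11=T, B12=E
test 4 (b=4, u=3) fires B1->F, B3->S, B2->F, B4->F, B6->S, B5->F, B8->S, B7->T, B10->T; hits B1=F, B2=F, B3=S, B4=F, B5=F, B6=S, B7=T, B8=S, B10=T
the full pool covers 16 outcomes: B1=F, B2=F, B3=S, B4=T, B4=F, B5=T, B5=F, B6=S, B6=E, B7=T, B8=S, B8=E, B10=T, B10=F, B11=T, B12=E
size 1 is not enough: best union over all size-1 subsets is 11/16
size 2 is not enough: best union over all size-2 subsets is 15/16
the canonical winner is {1, 2, 4}: size 3, full 16-outcome coverage, earliest index list among size-3 covers

Answer: 3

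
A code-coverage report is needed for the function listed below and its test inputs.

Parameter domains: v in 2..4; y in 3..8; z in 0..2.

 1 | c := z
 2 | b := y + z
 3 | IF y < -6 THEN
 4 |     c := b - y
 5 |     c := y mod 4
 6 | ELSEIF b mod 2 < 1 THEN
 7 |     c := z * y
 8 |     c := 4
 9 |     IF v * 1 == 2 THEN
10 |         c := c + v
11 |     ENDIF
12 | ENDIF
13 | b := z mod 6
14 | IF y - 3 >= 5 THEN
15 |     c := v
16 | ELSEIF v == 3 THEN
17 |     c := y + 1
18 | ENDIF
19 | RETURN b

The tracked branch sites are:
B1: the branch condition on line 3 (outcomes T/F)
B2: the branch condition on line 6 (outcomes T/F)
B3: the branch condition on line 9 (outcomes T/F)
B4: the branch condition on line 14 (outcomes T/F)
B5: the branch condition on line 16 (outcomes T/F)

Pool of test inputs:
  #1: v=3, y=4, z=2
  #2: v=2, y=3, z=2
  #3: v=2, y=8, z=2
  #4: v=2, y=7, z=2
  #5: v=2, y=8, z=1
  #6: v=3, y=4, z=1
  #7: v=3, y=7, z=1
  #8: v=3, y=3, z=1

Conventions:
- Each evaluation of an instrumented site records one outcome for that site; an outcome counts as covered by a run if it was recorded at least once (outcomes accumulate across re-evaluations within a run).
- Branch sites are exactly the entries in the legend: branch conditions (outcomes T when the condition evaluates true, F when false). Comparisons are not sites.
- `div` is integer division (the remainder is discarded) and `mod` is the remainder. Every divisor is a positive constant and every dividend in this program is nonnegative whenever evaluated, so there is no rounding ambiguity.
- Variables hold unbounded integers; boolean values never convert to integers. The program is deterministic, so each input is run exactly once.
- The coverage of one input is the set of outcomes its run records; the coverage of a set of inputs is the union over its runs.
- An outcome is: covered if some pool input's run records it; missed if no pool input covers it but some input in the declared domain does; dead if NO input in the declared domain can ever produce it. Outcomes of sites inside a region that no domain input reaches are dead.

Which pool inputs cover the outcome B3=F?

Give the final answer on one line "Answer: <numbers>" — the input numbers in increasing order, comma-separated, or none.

input #1 (v=3, y=4, z=2): hits B3=F
input #2 (v=2, y=3, z=2): never hits B3=F
input #3 (v=2, y=8, z=2): never hits B3=F
input #4 (v=2, y=7, z=2): never hits B3=F
input #5 (v=2, y=8, z=1): never hits B3=F
input #6 (v=3, y=4, z=1): never hits B3=F
input #7 (v=3, y=7, z=1): hits B3=F
input #8 (v=3, y=3, z=1): hits B3=F

Answer: 1, 7, 8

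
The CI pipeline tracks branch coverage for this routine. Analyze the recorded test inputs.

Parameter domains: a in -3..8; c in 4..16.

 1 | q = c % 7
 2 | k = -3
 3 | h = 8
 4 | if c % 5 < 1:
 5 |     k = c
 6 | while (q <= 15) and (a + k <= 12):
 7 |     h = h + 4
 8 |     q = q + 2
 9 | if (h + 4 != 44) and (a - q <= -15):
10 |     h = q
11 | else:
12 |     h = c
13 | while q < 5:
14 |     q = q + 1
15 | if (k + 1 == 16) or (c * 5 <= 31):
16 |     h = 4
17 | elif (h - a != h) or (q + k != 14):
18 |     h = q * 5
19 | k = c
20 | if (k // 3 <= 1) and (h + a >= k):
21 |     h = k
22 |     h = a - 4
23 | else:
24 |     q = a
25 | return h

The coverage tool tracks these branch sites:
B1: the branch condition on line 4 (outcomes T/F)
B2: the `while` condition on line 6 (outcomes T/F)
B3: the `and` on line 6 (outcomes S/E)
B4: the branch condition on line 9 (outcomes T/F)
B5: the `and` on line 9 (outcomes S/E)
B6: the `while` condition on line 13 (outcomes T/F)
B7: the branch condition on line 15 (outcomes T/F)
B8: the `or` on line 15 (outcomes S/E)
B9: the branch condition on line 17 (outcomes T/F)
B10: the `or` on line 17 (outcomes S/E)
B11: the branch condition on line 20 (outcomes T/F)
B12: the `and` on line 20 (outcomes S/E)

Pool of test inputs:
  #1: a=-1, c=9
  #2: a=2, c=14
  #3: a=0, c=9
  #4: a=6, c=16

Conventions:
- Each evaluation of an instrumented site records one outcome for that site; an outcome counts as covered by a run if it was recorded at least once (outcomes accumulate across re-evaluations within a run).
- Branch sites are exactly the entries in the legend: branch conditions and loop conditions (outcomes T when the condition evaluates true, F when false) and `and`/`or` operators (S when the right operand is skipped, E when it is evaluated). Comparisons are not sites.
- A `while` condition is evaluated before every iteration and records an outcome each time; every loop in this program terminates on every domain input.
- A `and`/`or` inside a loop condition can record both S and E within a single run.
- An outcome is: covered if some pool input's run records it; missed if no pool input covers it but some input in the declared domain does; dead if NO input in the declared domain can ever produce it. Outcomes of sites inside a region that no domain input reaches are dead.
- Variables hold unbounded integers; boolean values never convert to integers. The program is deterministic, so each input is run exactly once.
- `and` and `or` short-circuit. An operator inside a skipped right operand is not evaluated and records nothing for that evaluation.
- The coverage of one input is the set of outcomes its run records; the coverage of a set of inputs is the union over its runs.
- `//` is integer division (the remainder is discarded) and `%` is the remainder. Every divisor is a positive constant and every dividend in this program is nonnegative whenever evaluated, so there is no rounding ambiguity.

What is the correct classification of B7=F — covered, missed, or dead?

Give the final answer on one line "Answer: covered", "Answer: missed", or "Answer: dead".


B7=F is recorded by pool input(s) 1, 2, 3, 4 -> covered
Answer: covered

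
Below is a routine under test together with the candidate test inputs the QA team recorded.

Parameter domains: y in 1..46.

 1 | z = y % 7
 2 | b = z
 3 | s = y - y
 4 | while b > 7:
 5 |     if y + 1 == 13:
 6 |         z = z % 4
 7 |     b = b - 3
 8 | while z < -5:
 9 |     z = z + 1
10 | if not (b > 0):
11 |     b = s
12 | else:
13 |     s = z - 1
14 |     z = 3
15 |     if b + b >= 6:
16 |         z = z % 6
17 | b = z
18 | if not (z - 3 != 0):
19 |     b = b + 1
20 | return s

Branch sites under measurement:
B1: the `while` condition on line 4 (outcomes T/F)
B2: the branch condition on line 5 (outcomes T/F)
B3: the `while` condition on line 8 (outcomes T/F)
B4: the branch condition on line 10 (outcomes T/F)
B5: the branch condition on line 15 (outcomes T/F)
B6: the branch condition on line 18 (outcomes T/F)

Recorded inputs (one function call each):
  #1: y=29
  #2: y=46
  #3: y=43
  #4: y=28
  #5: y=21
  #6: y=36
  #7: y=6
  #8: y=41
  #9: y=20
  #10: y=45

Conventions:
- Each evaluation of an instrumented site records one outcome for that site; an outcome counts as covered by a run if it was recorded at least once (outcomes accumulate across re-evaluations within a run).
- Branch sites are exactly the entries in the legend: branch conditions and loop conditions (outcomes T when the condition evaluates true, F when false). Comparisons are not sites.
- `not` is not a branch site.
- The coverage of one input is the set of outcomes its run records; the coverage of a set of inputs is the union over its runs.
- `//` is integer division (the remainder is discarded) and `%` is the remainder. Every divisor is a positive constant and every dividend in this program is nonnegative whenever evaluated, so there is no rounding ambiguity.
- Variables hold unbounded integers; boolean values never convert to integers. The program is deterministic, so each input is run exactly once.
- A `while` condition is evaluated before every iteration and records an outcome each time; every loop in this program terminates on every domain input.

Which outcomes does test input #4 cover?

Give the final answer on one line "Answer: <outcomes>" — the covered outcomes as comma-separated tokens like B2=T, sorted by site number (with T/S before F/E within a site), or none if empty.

Simulating input #4 (y=28) step by step:
  B1->F, B3->F, B4->T, B6->F
deduplicating events, the covered set is: B1=F, B3=F, B4=T, B6=F

Answer: B1=F, B3=F, B4=T, B6=F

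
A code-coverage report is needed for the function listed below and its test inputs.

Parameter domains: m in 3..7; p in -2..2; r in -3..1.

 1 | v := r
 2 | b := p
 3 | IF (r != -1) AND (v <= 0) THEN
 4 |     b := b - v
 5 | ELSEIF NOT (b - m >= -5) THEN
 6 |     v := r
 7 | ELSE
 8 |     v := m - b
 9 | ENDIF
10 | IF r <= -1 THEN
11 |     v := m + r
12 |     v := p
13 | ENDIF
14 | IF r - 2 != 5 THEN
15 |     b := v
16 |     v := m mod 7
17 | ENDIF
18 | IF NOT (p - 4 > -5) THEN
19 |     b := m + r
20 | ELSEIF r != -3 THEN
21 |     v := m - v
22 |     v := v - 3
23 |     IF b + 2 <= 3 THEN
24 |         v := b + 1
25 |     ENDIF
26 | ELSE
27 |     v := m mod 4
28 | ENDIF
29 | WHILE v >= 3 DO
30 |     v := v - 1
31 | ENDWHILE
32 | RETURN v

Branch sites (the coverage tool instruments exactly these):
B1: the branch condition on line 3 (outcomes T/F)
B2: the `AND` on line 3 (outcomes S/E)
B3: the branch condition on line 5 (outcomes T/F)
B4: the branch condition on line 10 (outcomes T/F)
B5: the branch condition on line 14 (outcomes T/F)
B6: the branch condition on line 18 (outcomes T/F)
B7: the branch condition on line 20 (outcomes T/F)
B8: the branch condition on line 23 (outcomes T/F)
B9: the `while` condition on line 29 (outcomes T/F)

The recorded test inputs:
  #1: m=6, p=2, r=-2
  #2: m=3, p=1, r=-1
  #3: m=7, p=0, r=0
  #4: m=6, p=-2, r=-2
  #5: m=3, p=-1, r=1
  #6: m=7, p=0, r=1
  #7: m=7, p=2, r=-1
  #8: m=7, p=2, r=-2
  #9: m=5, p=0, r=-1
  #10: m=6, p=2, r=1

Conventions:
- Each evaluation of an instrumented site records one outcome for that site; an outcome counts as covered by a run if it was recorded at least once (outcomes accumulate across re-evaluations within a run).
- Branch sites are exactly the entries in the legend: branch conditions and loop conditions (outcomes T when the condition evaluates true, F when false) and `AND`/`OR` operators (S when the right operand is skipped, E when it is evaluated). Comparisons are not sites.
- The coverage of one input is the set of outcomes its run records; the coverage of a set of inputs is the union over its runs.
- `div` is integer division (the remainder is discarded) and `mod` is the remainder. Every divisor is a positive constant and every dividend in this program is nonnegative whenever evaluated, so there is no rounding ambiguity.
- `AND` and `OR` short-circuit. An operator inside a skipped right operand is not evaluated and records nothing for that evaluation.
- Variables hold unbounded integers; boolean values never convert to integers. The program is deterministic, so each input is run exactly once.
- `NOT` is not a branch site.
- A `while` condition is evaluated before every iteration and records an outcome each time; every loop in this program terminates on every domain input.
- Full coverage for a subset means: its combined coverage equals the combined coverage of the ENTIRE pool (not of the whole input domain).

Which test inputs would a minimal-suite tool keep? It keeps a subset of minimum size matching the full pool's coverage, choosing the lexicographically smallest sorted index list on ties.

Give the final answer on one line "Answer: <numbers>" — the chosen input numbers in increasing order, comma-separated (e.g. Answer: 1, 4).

#1 (m=6, p=2, r=-2) -> B2->E, B1->T, B4->T, B5->T, B6->F, B7->T, B8->F, B9->F; covered: B1=T, B2=E, B4=T, B5=T, B6=F, B7=T, B8=F, B9=F
#2 (m=3, p=1, r=-1) -> B2->S, B1->F, B3->F, B4->T, B5->T, B6->F, B7->T, B8->T, B9->F; covered: B1=F, B2=S, B3=F, B4=T, B5=T, B6=F, B7=T, B8=T, B9=F
#3 (m=7, p=0, r=0) -> B2->E, B1->T, B4->F, B5->T, B6->F, B7->T, B8->T, B9->F; covered: B1=T, B2=E, B4=F, B5=T, B6=F, B7=T, B8=T, B9=F
#4 (m=6, p=-2, r=-2) -> B2->E, B1->T, B4->T, B5->T, B6->T, B9->T, B9->T, B9->T, B9->T, B9->F; covered: B1=T, B2=E, B4=T, B5=T, B6=T, B9=T, B9=F
#5 (m=3, p=-1, r=1) -> B2->E, B1->F, B3->F, B4->F, B5->T, B6->T, B9->T, B9->F; covered: B1=F, B2=E, B3=F, B4=F, B5=T, B6=T, B9=T, B9=F
#6 (m=7, p=0, r=1) -> B2->E, B1->F, B3->T, B4->F, B5->T, B6->F, B7->T, B8->T, B9->F; covered: B1=F, B2=E, B3=T, B4=F, B5=T, B6=F, B7=T, B8=T, B9=F
#7 (m=7, p=2, r=-1) -> B2->S, B1->F, B3->F, B4->T, B5->T, B6->F, B7->T, B8->F, B9->T, B9->T, B9->F; covered: B1=F, B2=S, B3=F, B4=T, B5=T, B6=F, B7=T, B8=F, B9=T, B9=F
#8 (m=7, p=2, r=-2) -> B2->E, B1->T, B4->T, B5->T, B6->F, B7->T, B8->F, B9->T, B9->T, B9->F; covered: B1=T, B2=E, B4=T, B5=T, B6=F, B7=T, B8=F, B9=T, B9=F
#9 (m=5, p=0, r=-1) -> B2->S, B1->F, B3->F, B4->T, B5->T, B6->F, B7->T, B8->T, B9->F; covered: B1=F, B2=S, B3=F, B4=T, B5=T, B6=F, B7=T, B8=T, B9=F
#10 (m=6, p=2, r=1) -> B2->E, B1->F, B3->F, B4->F, B5->T, B6->F, B7->T, B8->F, B9->F; covered: B1=F, B2=E, B3=F, B4=F, B5=T, B6=F, B7=T, B8=F, B9=F
the full pool covers 16 outcomes: B1=T, B1=F, B2=S, B2=E, B3=T, B3=F, B4=T, B4=F, B5=T, B6=T, B6=F, B7=T, B8=T, B8=F, B9=T, B9=F
every size-1 subset falls short of the 16 outcomes (best: 10/16)
every size-2 subset falls short of the 16 outcomes (best: 14/16)
the canonical winner is {4, 6, 7}: size 3, full 16-outcome coverage, earliest index list among size-3 covers

Answer: 4, 6, 7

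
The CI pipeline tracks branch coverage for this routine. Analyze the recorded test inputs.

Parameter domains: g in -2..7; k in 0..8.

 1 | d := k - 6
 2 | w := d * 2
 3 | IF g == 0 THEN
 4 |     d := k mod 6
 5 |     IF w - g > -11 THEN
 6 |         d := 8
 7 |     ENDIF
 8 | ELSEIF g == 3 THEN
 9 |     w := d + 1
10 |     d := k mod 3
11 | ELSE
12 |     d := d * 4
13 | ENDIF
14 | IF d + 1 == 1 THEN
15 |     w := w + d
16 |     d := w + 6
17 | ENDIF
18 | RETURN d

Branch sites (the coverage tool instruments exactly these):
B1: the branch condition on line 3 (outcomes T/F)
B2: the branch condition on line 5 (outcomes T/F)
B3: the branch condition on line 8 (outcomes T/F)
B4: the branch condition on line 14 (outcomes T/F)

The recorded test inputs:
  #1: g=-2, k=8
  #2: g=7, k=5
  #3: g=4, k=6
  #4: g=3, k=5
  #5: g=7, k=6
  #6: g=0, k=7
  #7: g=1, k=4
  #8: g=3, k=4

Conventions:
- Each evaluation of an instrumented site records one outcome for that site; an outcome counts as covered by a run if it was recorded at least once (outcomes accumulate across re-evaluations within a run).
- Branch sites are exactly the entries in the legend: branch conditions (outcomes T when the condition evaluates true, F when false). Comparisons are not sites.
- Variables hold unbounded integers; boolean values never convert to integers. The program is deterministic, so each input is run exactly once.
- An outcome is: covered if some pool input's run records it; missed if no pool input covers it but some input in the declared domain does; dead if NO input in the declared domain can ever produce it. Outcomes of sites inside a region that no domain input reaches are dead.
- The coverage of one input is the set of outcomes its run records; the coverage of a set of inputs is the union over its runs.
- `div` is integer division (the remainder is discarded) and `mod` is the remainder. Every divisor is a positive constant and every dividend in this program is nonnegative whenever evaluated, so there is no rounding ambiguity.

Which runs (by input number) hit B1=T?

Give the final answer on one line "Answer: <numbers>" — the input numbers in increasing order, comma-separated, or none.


input #1 (g=-2, k=8): does not record B1=T
input #2 (g=7, k=5): does not record B1=T
input #3 (g=4, k=6): does not record B1=T
input #4 (g=3, k=5): does not record B1=T
input #5 (g=7, k=6): does not record B1=T
input #6 (g=0, k=7): records B1=T
input #7 (g=1, k=4): does not record B1=T
input #8 (g=3, k=4): does not record B1=T
Answer: 6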